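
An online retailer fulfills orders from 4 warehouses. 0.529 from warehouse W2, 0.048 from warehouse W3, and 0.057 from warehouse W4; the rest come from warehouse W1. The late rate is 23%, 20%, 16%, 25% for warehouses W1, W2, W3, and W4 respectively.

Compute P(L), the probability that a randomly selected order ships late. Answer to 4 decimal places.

P(W1) = 1 − (0.529 + 0.048 + 0.057) = 0.366.
Using total probability over the partition,
P(L) = P(L|W1)·P(W1) + P(L|W2)·P(W2) + P(L|W3)·P(W3) + P(L|W4)·P(W4)
      = 0.23·0.366 + 0.2·0.529 + 0.16·0.048 + 0.25·0.057
      = 0.08418 + 0.1058 + 0.00768 + 0.01425 = 0.21191

0.2119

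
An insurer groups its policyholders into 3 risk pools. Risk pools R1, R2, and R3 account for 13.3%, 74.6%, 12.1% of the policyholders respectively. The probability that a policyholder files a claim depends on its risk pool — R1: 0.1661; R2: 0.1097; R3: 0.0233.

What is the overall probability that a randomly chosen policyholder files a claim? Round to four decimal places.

P(C) = P(C|R1)·P(R1) + P(C|R2)·P(R2) + P(C|R3)·P(R3)
      = 0.1661·0.133 + 0.1097·0.746 + 0.0233·0.121
      = 0.0220913 + 0.0818362 + 0.0028193 = 0.1067468

0.1067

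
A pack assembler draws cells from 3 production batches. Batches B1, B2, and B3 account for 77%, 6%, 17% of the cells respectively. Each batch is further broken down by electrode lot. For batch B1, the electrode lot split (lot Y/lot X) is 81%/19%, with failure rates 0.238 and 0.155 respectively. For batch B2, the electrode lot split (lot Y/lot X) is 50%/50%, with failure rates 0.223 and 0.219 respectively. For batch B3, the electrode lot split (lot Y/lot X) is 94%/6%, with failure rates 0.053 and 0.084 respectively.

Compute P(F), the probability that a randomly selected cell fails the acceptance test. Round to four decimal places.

P(F) ≈ 0.1937

P(F|B1) = 0.81·0.238 + 0.19·0.155 = 0.19278 + 0.02945 = 0.22223
P(F|B2) = 0.5·0.223 + 0.5·0.219 = 0.1115 + 0.1095 = 0.221
P(F|B3) = 0.94·0.053 + 0.06·0.084 = 0.04982 + 0.00504 = 0.05486
Then overall,
P(F) = 0.77·0.22223 + 0.06·0.221 + 0.17·0.05486
      = 0.1711171 + 0.01326 + 0.0093262 = 0.1937033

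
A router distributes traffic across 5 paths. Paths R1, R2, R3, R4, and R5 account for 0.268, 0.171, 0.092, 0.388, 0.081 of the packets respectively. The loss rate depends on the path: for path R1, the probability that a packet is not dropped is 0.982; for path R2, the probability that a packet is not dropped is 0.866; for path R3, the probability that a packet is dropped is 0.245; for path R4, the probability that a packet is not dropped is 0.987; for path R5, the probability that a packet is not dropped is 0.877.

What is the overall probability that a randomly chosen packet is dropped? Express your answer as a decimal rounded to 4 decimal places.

P(L) ≈ 0.0653

P(L|R1) = 1 − 0.982 = 0.018.
P(L|R2) = 1 − 0.866 = 0.134.
P(L|R4) = 1 − 0.987 = 0.013.
P(L|R5) = 1 − 0.877 = 0.123.
Summing over the partition,
P(L) = P(L|R1)·P(R1) + P(L|R2)·P(R2) + P(L|R3)·P(R3) + P(L|R4)·P(R4) + P(L|R5)·P(R5)
      = 0.018·0.268 + 0.134·0.171 + 0.245·0.092 + 0.013·0.388 + 0.123·0.081
      = 0.004824 + 0.022914 + 0.02254 + 0.005044 + 0.009963 = 0.065285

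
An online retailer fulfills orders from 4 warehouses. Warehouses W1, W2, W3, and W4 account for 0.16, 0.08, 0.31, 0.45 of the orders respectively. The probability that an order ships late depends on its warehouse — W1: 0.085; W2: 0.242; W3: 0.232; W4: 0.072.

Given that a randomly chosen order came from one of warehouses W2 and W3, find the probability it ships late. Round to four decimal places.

0.2341

Let S = {W2, W3}.
P(S) = 0.08 + 0.31 = 0.39.
P(L ∩ S) = 0.242·0.08 + 0.232·0.31 = 0.01936 + 0.07192 = 0.09128.
P(L | S) = 0.09128 / 0.39 = 0.234051…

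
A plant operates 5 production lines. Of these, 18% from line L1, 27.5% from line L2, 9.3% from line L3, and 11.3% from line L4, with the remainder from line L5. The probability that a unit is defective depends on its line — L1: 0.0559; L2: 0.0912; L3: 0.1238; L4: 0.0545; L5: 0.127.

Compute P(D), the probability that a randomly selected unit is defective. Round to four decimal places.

P(D) ≈ 0.0959

P(L5) = 1 − (0.18 + 0.275 + 0.093 + 0.113) = 0.339.
Using total probability over the partition,
P(D) = P(D|L1)·P(L1) + P(D|L2)·P(L2) + P(D|L3)·P(L3) + P(D|L4)·P(L4) + P(D|L5)·P(L5)
      = 0.0559·0.18 + 0.0912·0.275 + 0.1238·0.093 + 0.0545·0.113 + 0.127·0.339
      = 0.010062 + 0.02508 + 0.0115134 + 0.0061585 + 0.043053 = 0.0958669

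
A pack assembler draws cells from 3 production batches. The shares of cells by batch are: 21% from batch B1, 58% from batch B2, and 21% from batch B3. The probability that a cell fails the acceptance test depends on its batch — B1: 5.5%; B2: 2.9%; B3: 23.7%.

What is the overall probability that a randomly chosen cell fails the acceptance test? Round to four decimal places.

P(F) = P(F|B1)·P(B1) + P(F|B2)·P(B2) + P(F|B3)·P(B3)
      = 0.055·0.21 + 0.029·0.58 + 0.237·0.21
      = 0.01155 + 0.01682 + 0.04977 = 0.07814

P(F) ≈ 0.0781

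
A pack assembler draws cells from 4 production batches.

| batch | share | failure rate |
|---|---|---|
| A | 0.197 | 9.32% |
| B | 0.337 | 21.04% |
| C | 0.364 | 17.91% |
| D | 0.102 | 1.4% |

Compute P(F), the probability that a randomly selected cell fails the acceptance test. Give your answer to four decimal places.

P(F) ≈ 0.1559

P(F) = P(F|A)·P(A) + P(F|B)·P(B) + P(F|C)·P(C) + P(F|D)·P(D)
      = 0.0932·0.197 + 0.2104·0.337 + 0.1791·0.364 + 0.014·0.102
      = 0.0183604 + 0.0709048 + 0.0651924 + 0.001428 = 0.1558856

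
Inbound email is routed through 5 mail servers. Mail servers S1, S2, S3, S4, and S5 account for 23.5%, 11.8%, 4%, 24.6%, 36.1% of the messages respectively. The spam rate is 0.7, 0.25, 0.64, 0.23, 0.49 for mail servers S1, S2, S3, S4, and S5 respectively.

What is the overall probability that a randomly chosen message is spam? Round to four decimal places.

P(S) = P(S|S1)·P(S1) + P(S|S2)·P(S2) + P(S|S3)·P(S3) + P(S|S4)·P(S4) + P(S|S5)·P(S5)
      = 0.7·0.235 + 0.25·0.118 + 0.64·0.04 + 0.23·0.246 + 0.49·0.361
      = 0.1645 + 0.0295 + 0.0256 + 0.05658 + 0.17689 = 0.45307

0.4531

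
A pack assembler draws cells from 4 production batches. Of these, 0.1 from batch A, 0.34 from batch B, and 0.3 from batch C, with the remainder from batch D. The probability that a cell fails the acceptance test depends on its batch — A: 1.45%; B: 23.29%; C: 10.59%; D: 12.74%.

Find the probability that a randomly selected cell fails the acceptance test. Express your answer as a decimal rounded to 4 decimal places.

P(D) = 1 − (0.1 + 0.34 + 0.3) = 0.26.
P(F) = P(F|A)·P(A) + P(F|B)·P(B) + P(F|C)·P(C) + P(F|D)·P(D)
      = 0.0145·0.1 + 0.2329·0.34 + 0.1059·0.3 + 0.1274·0.26
      = 0.00145 + 0.079186 + 0.03177 + 0.033124 = 0.14553

0.1455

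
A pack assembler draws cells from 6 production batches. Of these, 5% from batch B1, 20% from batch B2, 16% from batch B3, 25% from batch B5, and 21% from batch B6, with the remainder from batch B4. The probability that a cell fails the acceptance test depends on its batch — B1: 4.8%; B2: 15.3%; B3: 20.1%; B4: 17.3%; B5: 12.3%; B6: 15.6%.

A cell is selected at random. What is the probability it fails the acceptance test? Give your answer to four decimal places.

P(B4) = 1 − (0.05 + 0.2 + 0.16 + 0.25 + 0.21) = 0.13.
P(F) = P(F|B1)·P(B1) + P(F|B2)·P(B2) + P(F|B3)·P(B3) + P(F|B4)·P(B4) + P(F|B5)·P(B5) + P(F|B6)·P(B6)
      = 0.048·0.05 + 0.153·0.2 + 0.201·0.16 + 0.173·0.13 + 0.123·0.25 + 0.156·0.21
      = 0.0024 + 0.0306 + 0.03216 + 0.02249 + 0.03075 + 0.03276 = 0.15116

P(F) ≈ 0.1512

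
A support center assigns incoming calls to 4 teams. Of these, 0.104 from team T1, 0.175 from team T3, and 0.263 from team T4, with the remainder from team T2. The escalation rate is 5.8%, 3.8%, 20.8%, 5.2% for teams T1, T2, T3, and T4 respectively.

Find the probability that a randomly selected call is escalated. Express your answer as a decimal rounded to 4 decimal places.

P(T2) = 1 − (0.104 + 0.175 + 0.263) = 0.458.
Using total probability over the partition,
P(E) = P(E|T1)·P(T1) + P(E|T2)·P(T2) + P(E|T3)·P(T3) + P(E|T4)·P(T4)
      = 0.058·0.104 + 0.038·0.458 + 0.208·0.175 + 0.052·0.263
      = 0.006032 + 0.017404 + 0.0364 + 0.013676 = 0.073512

0.0735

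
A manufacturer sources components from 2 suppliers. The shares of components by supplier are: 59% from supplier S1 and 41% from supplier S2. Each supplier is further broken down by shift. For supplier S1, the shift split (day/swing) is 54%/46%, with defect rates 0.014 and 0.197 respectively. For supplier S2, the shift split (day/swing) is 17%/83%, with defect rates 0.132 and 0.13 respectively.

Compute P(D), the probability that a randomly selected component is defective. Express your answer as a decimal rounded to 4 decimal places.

P(D|S1) = 0.54·0.014 + 0.46·0.197 = 0.00756 + 0.09062 = 0.09818
P(D|S2) = 0.17·0.132 + 0.83·0.13 = 0.02244 + 0.1079 = 0.13034
By total probability over the outer partition,
P(D) = 0.59·0.09818 + 0.41·0.13034
      = 0.0579262 + 0.0534394 = 0.1113656

0.1114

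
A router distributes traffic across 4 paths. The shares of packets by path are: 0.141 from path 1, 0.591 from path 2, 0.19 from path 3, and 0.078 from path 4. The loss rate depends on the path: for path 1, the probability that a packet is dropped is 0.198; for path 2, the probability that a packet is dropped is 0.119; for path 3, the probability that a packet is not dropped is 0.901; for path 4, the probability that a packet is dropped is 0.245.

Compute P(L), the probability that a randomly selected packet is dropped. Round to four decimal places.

P(L) ≈ 0.1362

P(L|3) = 1 − 0.901 = 0.099.
P(L) = P(L|1)·P(1) + P(L|2)·P(2) + P(L|3)·P(3) + P(L|4)·P(4)
      = 0.198·0.141 + 0.119·0.591 + 0.099·0.19 + 0.245·0.078
      = 0.027918 + 0.070329 + 0.01881 + 0.01911 = 0.136167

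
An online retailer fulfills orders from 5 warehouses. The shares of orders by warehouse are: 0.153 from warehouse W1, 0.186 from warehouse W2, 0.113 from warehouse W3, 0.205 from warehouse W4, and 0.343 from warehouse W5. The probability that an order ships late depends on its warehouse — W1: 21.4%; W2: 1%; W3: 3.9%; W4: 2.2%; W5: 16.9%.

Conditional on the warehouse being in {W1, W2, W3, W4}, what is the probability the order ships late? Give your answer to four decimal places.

Let S = {W1, W2, W3, W4}.
P(S) = 0.153 + 0.186 + 0.113 + 0.205 = 0.657.
P(L ∩ S) = 0.214·0.153 + 0.01·0.186 + 0.039·0.113 + 0.022·0.205 = 0.032742 + 0.00186 + 0.004407 + 0.00451 = 0.043519.
P(L | S) = 0.043519 / 0.657 = 0.066239…

P(L|S) ≈ 0.0662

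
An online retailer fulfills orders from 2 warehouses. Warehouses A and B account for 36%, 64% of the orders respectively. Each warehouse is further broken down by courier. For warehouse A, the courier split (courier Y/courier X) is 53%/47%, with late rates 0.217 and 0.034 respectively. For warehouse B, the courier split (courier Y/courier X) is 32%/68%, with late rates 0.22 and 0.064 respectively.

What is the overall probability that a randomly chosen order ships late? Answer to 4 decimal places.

P(L) ≈ 0.1201

P(L|A) = 0.53·0.217 + 0.47·0.034 = 0.11501 + 0.01598 = 0.13099
P(L|B) = 0.32·0.22 + 0.68·0.064 = 0.0704 + 0.04352 = 0.11392
By total probability over the outer partition,
P(L) = 0.36·0.13099 + 0.64·0.11392
      = 0.0471564 + 0.0729088 = 0.1200652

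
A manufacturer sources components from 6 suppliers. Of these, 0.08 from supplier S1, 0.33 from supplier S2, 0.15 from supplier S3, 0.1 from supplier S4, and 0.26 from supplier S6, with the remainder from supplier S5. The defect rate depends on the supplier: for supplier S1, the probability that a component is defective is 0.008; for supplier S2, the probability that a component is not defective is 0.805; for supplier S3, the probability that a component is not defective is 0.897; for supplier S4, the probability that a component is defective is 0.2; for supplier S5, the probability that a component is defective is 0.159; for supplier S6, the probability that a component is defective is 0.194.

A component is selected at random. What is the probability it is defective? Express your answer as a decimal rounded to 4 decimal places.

P(S5) = 1 − (0.08 + 0.33 + 0.15 + 0.1 + 0.26) = 0.08.
P(D|S2) = 1 − 0.805 = 0.195.
P(D|S3) = 1 − 0.897 = 0.103.
P(D) = P(D|S1)·P(S1) + P(D|S2)·P(S2) + P(D|S3)·P(S3) + P(D|S4)·P(S4) + P(D|S5)·P(S5) + P(D|S6)·P(S6)
      = 0.008·0.08 + 0.195·0.33 + 0.103·0.15 + 0.2·0.1 + 0.159·0.08 + 0.194·0.26
      = 0.00064 + 0.06435 + 0.01545 + 0.02 + 0.01272 + 0.05044 = 0.1636

P(D) ≈ 0.1636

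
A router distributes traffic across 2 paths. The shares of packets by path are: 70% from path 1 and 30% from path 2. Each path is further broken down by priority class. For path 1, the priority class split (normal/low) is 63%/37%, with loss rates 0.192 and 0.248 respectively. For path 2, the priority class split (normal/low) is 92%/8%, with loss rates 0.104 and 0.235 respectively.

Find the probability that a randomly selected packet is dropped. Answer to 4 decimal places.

P(L|1) = 0.63·0.192 + 0.37·0.248 = 0.12096 + 0.09176 = 0.21272
P(L|2) = 0.92·0.104 + 0.08·0.235 = 0.09568 + 0.0188 = 0.11448
Then overall,
P(L) = 0.7·0.21272 + 0.3·0.11448
      = 0.148904 + 0.034344 = 0.183248

0.1832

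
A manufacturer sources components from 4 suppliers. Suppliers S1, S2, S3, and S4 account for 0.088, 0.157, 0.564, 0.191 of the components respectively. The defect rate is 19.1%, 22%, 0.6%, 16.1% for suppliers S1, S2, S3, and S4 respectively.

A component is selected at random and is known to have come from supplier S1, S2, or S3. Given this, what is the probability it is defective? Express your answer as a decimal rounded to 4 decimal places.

Let S = {S1, S2, S3}.
P(S) = 0.088 + 0.157 + 0.564 = 0.809.
P(D ∩ S) = 0.191·0.088 + 0.22·0.157 + 0.006·0.564 = 0.016808 + 0.03454 + 0.003384 = 0.054732.
P(D | S) = 0.054732 / 0.809 = 0.067654…

0.0677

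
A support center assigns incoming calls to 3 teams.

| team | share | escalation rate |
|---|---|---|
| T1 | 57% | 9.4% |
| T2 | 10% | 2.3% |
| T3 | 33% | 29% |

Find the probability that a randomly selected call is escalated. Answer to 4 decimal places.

P(E) ≈ 0.1516

Using total probability over the partition,
P(E) = P(E|T1)·P(T1) + P(E|T2)·P(T2) + P(E|T3)·P(T3)
      = 0.094·0.57 + 0.023·0.1 + 0.29·0.33
      = 0.05358 + 0.0023 + 0.0957 = 0.15158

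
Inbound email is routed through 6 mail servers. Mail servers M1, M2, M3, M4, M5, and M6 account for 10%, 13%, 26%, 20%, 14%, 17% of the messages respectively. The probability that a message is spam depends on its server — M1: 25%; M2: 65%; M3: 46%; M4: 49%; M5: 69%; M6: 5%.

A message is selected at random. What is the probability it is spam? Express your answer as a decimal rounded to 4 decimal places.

0.4322

P(S) = P(S|M1)·P(M1) + P(S|M2)·P(M2) + P(S|M3)·P(M3) + P(S|M4)·P(M4) + P(S|M5)·P(M5) + P(S|M6)·P(M6)
      = 0.25·0.1 + 0.65·0.13 + 0.46·0.26 + 0.49·0.2 + 0.69·0.14 + 0.05·0.17
      = 0.025 + 0.0845 + 0.1196 + 0.098 + 0.0966 + 0.0085 = 0.4322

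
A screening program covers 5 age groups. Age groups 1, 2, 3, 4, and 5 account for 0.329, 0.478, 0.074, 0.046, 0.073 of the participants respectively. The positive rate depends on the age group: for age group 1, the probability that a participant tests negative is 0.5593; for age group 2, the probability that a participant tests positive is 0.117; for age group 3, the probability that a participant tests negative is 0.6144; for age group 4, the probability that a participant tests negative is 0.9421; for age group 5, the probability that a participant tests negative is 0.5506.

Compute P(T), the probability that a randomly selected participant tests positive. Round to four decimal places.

P(T|1) = 1 − 0.5593 = 0.4407.
P(T|3) = 1 − 0.6144 = 0.3856.
P(T|4) = 1 − 0.9421 = 0.0579.
P(T|5) = 1 − 0.5506 = 0.4494.
P(T) = P(T|1)·P(1) + P(T|2)·P(2) + P(T|3)·P(3) + P(T|4)·P(4) + P(T|5)·P(5)
      = 0.4407·0.329 + 0.117·0.478 + 0.3856·0.074 + 0.0579·0.046 + 0.4494·0.073
      = 0.1449903 + 0.055926 + 0.0285344 + 0.0026634 + 0.0328062 = 0.2649203

0.2649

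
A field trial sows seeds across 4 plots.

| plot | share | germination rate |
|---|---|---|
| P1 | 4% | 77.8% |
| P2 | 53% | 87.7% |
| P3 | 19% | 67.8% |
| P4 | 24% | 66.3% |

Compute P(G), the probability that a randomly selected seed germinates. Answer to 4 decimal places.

P(G) ≈ 0.7839

By the law of total probability,
P(G) = P(G|P1)·P(P1) + P(G|P2)·P(P2) + P(G|P3)·P(P3) + P(G|P4)·P(P4)
      = 0.778·0.04 + 0.877·0.53 + 0.678·0.19 + 0.663·0.24
      = 0.03112 + 0.46481 + 0.12882 + 0.15912 = 0.78387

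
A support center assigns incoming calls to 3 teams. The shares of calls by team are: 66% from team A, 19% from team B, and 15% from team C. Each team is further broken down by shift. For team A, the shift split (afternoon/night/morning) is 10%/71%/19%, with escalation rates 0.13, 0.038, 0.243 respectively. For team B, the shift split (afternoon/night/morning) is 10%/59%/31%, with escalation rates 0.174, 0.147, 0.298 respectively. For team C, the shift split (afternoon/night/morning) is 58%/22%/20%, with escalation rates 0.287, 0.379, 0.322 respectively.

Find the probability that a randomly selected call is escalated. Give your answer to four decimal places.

P(E|A) = 0.1·0.13 + 0.71·0.038 + 0.19·0.243 = 0.013 + 0.02698 + 0.04617 = 0.08615
P(E|B) = 0.1·0.174 + 0.59·0.147 + 0.31·0.298 = 0.0174 + 0.08673 + 0.09238 = 0.19651
P(E|C) = 0.58·0.287 + 0.22·0.379 + 0.2·0.322 = 0.16646 + 0.08338 + 0.0644 = 0.31424
By total probability over the outer partition,
P(E) = 0.66·0.08615 + 0.19·0.19651 + 0.15·0.31424
      = 0.056859 + 0.0373369 + 0.047136 = 0.1413319

0.1413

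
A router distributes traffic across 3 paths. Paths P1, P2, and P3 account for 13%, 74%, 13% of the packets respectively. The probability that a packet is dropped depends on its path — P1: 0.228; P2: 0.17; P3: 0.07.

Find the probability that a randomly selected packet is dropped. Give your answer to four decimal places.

P(L) = P(L|P1)·P(P1) + P(L|P2)·P(P2) + P(L|P3)·P(P3)
      = 0.228·0.13 + 0.17·0.74 + 0.07·0.13
      = 0.02964 + 0.1258 + 0.0091 = 0.16454

P(L) ≈ 0.1645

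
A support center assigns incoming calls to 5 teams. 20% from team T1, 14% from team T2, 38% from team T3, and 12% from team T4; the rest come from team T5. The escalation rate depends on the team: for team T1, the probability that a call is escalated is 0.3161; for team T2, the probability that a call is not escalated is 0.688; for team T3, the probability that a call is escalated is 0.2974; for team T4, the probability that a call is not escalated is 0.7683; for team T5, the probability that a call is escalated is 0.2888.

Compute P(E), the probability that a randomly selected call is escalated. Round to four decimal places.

P(T5) = 1 − (0.2 + 0.14 + 0.38 + 0.12) = 0.16.
P(E|T2) = 1 − 0.688 = 0.312.
P(E|T4) = 1 − 0.7683 = 0.2317.
By the law of total probability,
P(E) = P(E|T1)·P(T1) + P(E|T2)·P(T2) + P(E|T3)·P(T3) + P(E|T4)·P(T4) + P(E|T5)·P(T5)
      = 0.3161·0.2 + 0.312·0.14 + 0.2974·0.38 + 0.2317·0.12 + 0.2888·0.16
      = 0.06322 + 0.04368 + 0.113012 + 0.027804 + 0.046208 = 0.293924

P(E) ≈ 0.2939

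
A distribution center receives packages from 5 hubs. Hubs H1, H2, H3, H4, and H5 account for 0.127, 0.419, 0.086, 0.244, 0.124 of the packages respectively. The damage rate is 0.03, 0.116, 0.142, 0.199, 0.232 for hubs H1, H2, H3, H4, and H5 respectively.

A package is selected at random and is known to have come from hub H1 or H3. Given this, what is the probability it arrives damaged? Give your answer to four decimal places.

Let S = {H1, H3}.
P(S) = 0.127 + 0.086 = 0.213.
P(D ∩ S) = 0.03·0.127 + 0.142·0.086 = 0.00381 + 0.012212 = 0.016022.
P(D | S) = 0.016022 / 0.213 = 0.075221…

P(D|S) ≈ 0.0752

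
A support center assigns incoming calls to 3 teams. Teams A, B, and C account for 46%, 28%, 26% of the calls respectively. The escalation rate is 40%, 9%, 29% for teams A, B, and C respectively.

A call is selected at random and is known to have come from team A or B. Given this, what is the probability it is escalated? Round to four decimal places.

P(E|S) ≈ 0.2827

Let S = {A, B}.
P(S) = 0.46 + 0.28 = 0.74.
P(E ∩ S) = 0.4·0.46 + 0.09·0.28 = 0.184 + 0.0252 = 0.2092.
P(E | S) = 0.2092 / 0.74 = 0.282703…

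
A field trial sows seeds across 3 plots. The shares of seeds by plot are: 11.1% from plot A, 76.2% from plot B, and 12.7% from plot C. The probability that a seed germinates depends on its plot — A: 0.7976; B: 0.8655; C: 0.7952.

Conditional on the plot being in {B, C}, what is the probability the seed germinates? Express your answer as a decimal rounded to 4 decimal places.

0.8555

Let S = {B, C}.
P(S) = 0.762 + 0.127 = 0.889.
P(G ∩ S) = 0.8655·0.762 + 0.7952·0.127 = 0.659511 + 0.1009904 = 0.7605014.
P(G | S) = 0.7605014 / 0.889 = 0.855457…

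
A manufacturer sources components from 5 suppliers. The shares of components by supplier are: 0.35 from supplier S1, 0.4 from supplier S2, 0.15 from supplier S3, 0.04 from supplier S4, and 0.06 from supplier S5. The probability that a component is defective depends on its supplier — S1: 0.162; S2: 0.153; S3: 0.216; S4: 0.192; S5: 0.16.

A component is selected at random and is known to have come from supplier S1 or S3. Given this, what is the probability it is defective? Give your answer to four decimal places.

Let S = {S1, S3}.
P(S) = 0.35 + 0.15 = 0.5.
P(D ∩ S) = 0.162·0.35 + 0.216·0.15 = 0.0567 + 0.0324 = 0.0891.
P(D | S) = 0.0891 / 0.5 = 0.178200…

0.1782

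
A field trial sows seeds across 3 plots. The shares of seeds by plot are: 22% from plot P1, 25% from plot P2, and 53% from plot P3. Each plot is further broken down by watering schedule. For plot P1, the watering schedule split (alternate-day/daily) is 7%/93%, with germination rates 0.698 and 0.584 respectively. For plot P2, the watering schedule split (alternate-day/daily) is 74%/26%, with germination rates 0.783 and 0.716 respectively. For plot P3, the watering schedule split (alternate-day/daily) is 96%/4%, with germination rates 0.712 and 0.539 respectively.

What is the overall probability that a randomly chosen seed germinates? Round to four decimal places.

P(G) ≈ 0.6953

P(G|P1) = 0.07·0.698 + 0.93·0.584 = 0.04886 + 0.54312 = 0.59198
P(G|P2) = 0.74·0.783 + 0.26·0.716 = 0.57942 + 0.18616 = 0.76558
P(G|P3) = 0.96·0.712 + 0.04·0.539 = 0.68352 + 0.02156 = 0.70508
Then overall,
P(G) = 0.22·0.59198 + 0.25·0.76558 + 0.53·0.70508
      = 0.1302356 + 0.191395 + 0.3736924 = 0.695323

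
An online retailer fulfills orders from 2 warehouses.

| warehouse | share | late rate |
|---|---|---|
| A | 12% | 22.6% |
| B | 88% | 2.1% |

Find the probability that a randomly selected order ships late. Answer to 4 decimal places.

Using total probability over the partition,
P(L) = P(L|A)·P(A) + P(L|B)·P(B)
      = 0.226·0.12 + 0.021·0.88
      = 0.02712 + 0.01848 = 0.0456

0.0456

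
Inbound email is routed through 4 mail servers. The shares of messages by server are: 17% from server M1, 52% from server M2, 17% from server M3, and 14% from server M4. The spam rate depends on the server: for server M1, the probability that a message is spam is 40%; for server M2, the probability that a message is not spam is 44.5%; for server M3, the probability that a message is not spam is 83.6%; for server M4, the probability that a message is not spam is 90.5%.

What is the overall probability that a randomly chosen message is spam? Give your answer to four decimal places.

0.3978

P(S|M2) = 1 − 0.445 = 0.555.
P(S|M3) = 1 − 0.836 = 0.164.
P(S|M4) = 1 − 0.905 = 0.095.
P(S) = P(S|M1)·P(M1) + P(S|M2)·P(M2) + P(S|M3)·P(M3) + P(S|M4)·P(M4)
      = 0.4·0.17 + 0.555·0.52 + 0.164·0.17 + 0.095·0.14
      = 0.068 + 0.2886 + 0.02788 + 0.0133 = 0.39778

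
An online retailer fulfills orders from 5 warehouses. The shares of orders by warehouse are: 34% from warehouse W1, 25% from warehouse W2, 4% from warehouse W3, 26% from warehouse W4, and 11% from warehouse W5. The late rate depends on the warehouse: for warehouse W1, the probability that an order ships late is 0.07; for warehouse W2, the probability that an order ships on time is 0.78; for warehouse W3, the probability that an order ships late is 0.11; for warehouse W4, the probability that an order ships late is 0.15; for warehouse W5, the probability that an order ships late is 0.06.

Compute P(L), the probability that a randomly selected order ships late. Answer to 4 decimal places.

P(L|W2) = 1 − 0.78 = 0.22.
P(L) = P(L|W1)·P(W1) + P(L|W2)·P(W2) + P(L|W3)·P(W3) + P(L|W4)·P(W4) + P(L|W5)·P(W5)
      = 0.07·0.34 + 0.22·0.25 + 0.11·0.04 + 0.15·0.26 + 0.06·0.11
      = 0.0238 + 0.055 + 0.0044 + 0.039 + 0.0066 = 0.1288

0.1288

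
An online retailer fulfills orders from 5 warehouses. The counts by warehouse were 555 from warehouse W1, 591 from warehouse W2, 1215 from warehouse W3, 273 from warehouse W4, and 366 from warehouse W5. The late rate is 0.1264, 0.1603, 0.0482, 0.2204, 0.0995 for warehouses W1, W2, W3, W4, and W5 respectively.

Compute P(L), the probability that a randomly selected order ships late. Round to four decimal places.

Total: 555 + 591 + 1215 + 273 + 366 = 3000.
P(W1) = 555/3000 = 0.185. P(W2) = 591/3000 = 0.197. P(W3) = 1215/3000 = 0.405. P(W4) = 273/3000 = 0.091. P(W5) = 366/3000 = 0.122.
Using total probability over the partition,
P(L) = P(L|W1)·P(W1) + P(L|W2)·P(W2) + P(L|W3)·P(W3) + P(L|W4)·P(W4) + P(L|W5)·P(W5)
      = 0.1264·0.185 + 0.1603·0.197 + 0.0482·0.405 + 0.2204·0.091 + 0.0995·0.122
      = 0.023384 + 0.0315791 + 0.019521 + 0.0200564 + 0.012139 = 0.1066795

P(L) ≈ 0.1067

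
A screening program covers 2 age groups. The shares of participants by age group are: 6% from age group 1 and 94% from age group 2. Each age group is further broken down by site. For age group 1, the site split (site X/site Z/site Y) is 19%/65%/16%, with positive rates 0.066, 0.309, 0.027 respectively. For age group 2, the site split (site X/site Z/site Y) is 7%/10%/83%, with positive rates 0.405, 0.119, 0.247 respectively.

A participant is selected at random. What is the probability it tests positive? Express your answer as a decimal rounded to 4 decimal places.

P(T|1) = 0.19·0.066 + 0.65·0.309 + 0.16·0.027 = 0.01254 + 0.20085 + 0.00432 = 0.21771
P(T|2) = 0.07·0.405 + 0.1·0.119 + 0.83·0.247 = 0.02835 + 0.0119 + 0.20501 = 0.24526
By total probability over the outer partition,
P(T) = 0.06·0.21771 + 0.94·0.24526
      = 0.0130626 + 0.2305444 = 0.243607

P(T) ≈ 0.2436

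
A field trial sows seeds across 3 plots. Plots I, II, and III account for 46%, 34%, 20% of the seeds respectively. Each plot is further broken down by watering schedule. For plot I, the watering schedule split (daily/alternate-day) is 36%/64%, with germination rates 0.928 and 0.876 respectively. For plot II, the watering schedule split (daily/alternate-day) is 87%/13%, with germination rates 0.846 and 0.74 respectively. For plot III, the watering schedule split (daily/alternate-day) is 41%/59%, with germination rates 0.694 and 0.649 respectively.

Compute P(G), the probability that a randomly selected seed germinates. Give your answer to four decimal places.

P(G|I) = 0.36·0.928 + 0.64·0.876 = 0.33408 + 0.56064 = 0.89472
P(G|II) = 0.87·0.846 + 0.13·0.74 = 0.73602 + 0.0962 = 0.83222
P(G|III) = 0.41·0.694 + 0.59·0.649 = 0.28454 + 0.38291 = 0.66745
Then overall,
P(G) = 0.46·0.89472 + 0.34·0.83222 + 0.2·0.66745
      = 0.4115712 + 0.2829548 + 0.13349 = 0.828016

P(G) ≈ 0.8280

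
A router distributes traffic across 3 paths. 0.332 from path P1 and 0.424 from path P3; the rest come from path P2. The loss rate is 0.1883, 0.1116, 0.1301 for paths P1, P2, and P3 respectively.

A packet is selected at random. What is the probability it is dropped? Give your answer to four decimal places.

0.1449

P(P2) = 1 − (0.332 + 0.424) = 0.244.
Using total probability over the partition,
P(L) = P(L|P1)·P(P1) + P(L|P2)·P(P2) + P(L|P3)·P(P3)
      = 0.1883·0.332 + 0.1116·0.244 + 0.1301·0.424
      = 0.0625156 + 0.0272304 + 0.0551624 = 0.1449084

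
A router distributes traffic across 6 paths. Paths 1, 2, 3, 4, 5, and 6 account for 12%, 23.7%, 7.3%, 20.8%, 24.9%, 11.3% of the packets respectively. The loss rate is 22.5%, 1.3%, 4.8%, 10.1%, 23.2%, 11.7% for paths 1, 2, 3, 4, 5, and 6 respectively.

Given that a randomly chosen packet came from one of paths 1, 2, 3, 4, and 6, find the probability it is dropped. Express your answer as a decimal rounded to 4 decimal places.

Let S = {1, 2, 3, 4, 6}.
P(S) = 0.12 + 0.237 + 0.073 + 0.208 + 0.113 = 0.751.
P(L ∩ S) = 0.225·0.12 + 0.013·0.237 + 0.048·0.073 + 0.101·0.208 + 0.117·0.113 = 0.027 + 0.003081 + 0.003504 + 0.021008 + 0.013221 = 0.067814.
P(L | S) = 0.067814 / 0.751 = 0.090298…

0.0903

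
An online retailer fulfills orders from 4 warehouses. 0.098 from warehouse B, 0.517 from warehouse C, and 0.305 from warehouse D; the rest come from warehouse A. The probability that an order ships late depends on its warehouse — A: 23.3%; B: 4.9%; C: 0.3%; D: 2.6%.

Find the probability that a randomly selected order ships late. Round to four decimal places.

P(A) = 1 − (0.098 + 0.517 + 0.305) = 0.08.
P(L) = P(L|A)·P(A) + P(L|B)·P(B) + P(L|C)·P(C) + P(L|D)·P(D)
      = 0.233·0.08 + 0.049·0.098 + 0.003·0.517 + 0.026·0.305
      = 0.01864 + 0.004802 + 0.001551 + 0.00793 = 0.032923

P(L) ≈ 0.0329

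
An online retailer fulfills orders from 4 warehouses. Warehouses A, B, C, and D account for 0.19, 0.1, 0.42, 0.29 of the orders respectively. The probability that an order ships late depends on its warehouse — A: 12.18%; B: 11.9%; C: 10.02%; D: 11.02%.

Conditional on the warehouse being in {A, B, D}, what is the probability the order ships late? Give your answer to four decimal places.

0.1155

Let S = {A, B, D}.
P(S) = 0.19 + 0.1 + 0.29 = 0.58.
P(L ∩ S) = 0.1218·0.19 + 0.119·0.1 + 0.1102·0.29 = 0.023142 + 0.0119 + 0.031958 = 0.067.
P(L | S) = 0.067 / 0.58 = 0.115517…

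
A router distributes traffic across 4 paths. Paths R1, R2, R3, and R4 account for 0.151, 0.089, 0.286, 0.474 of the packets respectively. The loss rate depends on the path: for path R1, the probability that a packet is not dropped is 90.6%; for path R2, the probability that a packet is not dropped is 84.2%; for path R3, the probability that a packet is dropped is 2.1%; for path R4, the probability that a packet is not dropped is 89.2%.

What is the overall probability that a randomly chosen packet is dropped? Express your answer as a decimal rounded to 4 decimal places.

0.0855

P(L|R1) = 1 − 0.906 = 0.094.
P(L|R2) = 1 − 0.842 = 0.158.
P(L|R4) = 1 − 0.892 = 0.108.
Using total probability over the partition,
P(L) = P(L|R1)·P(R1) + P(L|R2)·P(R2) + P(L|R3)·P(R3) + P(L|R4)·P(R4)
      = 0.094·0.151 + 0.158·0.089 + 0.021·0.286 + 0.108·0.474
      = 0.014194 + 0.014062 + 0.006006 + 0.051192 = 0.085454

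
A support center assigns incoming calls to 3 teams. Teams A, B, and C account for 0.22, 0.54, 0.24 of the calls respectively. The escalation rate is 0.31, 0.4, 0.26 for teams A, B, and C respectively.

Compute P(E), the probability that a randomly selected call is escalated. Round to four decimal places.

0.3466

Using total probability over the partition,
P(E) = P(E|A)·P(A) + P(E|B)·P(B) + P(E|C)·P(C)
      = 0.31·0.22 + 0.4·0.54 + 0.26·0.24
      = 0.0682 + 0.216 + 0.0624 = 0.3466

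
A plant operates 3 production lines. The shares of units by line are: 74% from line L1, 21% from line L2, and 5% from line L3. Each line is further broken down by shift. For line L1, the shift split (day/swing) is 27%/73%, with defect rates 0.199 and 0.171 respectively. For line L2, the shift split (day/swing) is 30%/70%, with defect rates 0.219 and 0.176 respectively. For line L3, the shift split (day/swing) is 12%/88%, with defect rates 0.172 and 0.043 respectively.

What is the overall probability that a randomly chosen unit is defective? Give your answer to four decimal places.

P(D|L1) = 0.27·0.199 + 0.73·0.171 = 0.05373 + 0.12483 = 0.17856
P(D|L2) = 0.3·0.219 + 0.7·0.176 = 0.0657 + 0.1232 = 0.1889
P(D|L3) = 0.12·0.172 + 0.88·0.043 = 0.02064 + 0.03784 = 0.05848
By total probability over the outer partition,
P(D) = 0.74·0.17856 + 0.21·0.1889 + 0.05·0.05848
      = 0.1321344 + 0.039669 + 0.002924 = 0.1747274

P(D) ≈ 0.1747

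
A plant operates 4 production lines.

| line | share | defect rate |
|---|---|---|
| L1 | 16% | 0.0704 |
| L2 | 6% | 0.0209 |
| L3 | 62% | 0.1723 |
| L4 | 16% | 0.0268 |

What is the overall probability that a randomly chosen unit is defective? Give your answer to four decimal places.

P(D) ≈ 0.1236

By the law of total probability,
P(D) = P(D|L1)·P(L1) + P(D|L2)·P(L2) + P(D|L3)·P(L3) + P(D|L4)·P(L4)
      = 0.0704·0.16 + 0.0209·0.06 + 0.1723·0.62 + 0.0268·0.16
      = 0.011264 + 0.001254 + 0.106826 + 0.004288 = 0.123632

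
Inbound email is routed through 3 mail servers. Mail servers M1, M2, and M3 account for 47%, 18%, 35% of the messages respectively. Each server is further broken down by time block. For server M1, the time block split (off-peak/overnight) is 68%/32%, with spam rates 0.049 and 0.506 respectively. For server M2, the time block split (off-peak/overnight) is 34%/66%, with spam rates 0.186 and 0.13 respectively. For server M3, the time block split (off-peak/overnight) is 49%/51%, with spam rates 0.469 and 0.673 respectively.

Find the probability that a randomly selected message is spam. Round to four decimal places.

P(S) ≈ 0.3192

P(S|M1) = 0.68·0.049 + 0.32·0.506 = 0.03332 + 0.16192 = 0.19524
P(S|M2) = 0.34·0.186 + 0.66·0.13 = 0.06324 + 0.0858 = 0.14904
P(S|M3) = 0.49·0.469 + 0.51·0.673 = 0.22981 + 0.34323 = 0.57304
By total probability over the outer partition,
P(S) = 0.47·0.19524 + 0.18·0.14904 + 0.35·0.57304
      = 0.0917628 + 0.0268272 + 0.200564 = 0.319154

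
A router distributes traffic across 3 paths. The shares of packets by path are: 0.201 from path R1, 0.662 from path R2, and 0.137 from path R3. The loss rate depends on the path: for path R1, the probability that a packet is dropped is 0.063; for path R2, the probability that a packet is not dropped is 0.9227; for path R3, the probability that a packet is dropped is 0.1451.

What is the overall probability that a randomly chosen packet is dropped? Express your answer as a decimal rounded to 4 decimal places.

0.0837

P(L|R2) = 1 − 0.9227 = 0.0773.
Using total probability over the partition,
P(L) = P(L|R1)·P(R1) + P(L|R2)·P(R2) + P(L|R3)·P(R3)
      = 0.063·0.201 + 0.0773·0.662 + 0.1451·0.137
      = 0.012663 + 0.0511726 + 0.0198787 = 0.0837143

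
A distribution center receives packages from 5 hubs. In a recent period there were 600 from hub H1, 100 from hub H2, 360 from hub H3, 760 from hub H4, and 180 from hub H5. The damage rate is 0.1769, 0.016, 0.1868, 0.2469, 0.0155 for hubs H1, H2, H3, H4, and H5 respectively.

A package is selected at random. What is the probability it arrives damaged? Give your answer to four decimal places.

0.1827

Total: 600 + 100 + 360 + 760 + 180 = 2000.
P(H1) = 600/2000 = 0.3. P(H2) = 100/2000 = 0.05. P(H3) = 360/2000 = 0.18. P(H4) = 760/2000 = 0.38. P(H5) = 180/2000 = 0.09.
P(D) = P(D|H1)·P(H1) + P(D|H2)·P(H2) + P(D|H3)·P(H3) + P(D|H4)·P(H4) + P(D|H5)·P(H5)
      = 0.1769·0.3 + 0.016·0.05 + 0.1868·0.18 + 0.2469·0.38 + 0.0155·0.09
      = 0.05307 + 0.0008 + 0.033624 + 0.093822 + 0.001395 = 0.182711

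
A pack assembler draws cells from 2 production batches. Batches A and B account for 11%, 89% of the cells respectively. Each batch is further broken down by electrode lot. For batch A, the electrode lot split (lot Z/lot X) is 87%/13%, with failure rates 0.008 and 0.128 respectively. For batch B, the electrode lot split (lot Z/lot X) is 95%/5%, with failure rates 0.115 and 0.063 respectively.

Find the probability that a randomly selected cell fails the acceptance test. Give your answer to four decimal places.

P(F|A) = 0.87·0.008 + 0.13·0.128 = 0.00696 + 0.01664 = 0.0236
P(F|B) = 0.95·0.115 + 0.05·0.063 = 0.10925 + 0.00315 = 0.1124
Then overall,
P(F) = 0.11·0.0236 + 0.89·0.1124
      = 0.002596 + 0.100036 = 0.102632

0.1026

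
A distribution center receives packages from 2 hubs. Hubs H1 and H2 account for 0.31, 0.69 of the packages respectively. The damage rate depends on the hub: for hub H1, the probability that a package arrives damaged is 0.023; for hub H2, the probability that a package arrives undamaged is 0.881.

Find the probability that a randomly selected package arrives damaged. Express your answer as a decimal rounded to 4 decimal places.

P(D|H2) = 1 − 0.881 = 0.119.
P(D) = P(D|H1)·P(H1) + P(D|H2)·P(H2)
      = 0.023·0.31 + 0.119·0.69
      = 0.00713 + 0.08211 = 0.08924

0.0892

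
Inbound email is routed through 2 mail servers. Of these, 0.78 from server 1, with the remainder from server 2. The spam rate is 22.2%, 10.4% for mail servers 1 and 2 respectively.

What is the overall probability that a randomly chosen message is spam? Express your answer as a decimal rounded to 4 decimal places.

P(S) ≈ 0.1960

P(2) = 1 − (0.78) = 0.22.
P(S) = P(S|1)·P(1) + P(S|2)·P(2)
      = 0.222·0.78 + 0.104·0.22
      = 0.17316 + 0.02288 = 0.19604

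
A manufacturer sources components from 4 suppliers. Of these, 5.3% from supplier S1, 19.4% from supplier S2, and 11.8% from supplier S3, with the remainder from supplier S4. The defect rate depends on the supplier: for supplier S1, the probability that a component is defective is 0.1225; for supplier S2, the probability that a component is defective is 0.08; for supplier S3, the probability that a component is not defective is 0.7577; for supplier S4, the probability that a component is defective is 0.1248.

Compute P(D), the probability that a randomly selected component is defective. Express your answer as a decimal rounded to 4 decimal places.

P(D) ≈ 0.1299

P(S4) = 1 − (0.053 + 0.194 + 0.118) = 0.635.
P(D|S3) = 1 − 0.7577 = 0.2423.
P(D) = P(D|S1)·P(S1) + P(D|S2)·P(S2) + P(D|S3)·P(S3) + P(D|S4)·P(S4)
      = 0.1225·0.053 + 0.08·0.194 + 0.2423·0.118 + 0.1248·0.635
      = 0.0064925 + 0.01552 + 0.0285914 + 0.079248 = 0.1298519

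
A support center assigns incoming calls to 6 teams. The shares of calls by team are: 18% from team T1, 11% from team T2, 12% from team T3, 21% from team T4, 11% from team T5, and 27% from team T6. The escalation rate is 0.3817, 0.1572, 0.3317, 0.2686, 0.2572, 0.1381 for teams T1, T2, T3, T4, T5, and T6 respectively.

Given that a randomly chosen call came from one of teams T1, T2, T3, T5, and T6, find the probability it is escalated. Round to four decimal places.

P(E|S) ≈ 0.2423

Let S = {T1, T2, T3, T5, T6}.
P(S) = 0.18 + 0.11 + 0.12 + 0.11 + 0.27 = 0.79.
P(E ∩ S) = 0.3817·0.18 + 0.1572·0.11 + 0.3317·0.12 + 0.2572·0.11 + 0.1381·0.27 = 0.068706 + 0.017292 + 0.039804 + 0.028292 + 0.037287 = 0.191381.
P(E | S) = 0.191381 / 0.79 = 0.242254…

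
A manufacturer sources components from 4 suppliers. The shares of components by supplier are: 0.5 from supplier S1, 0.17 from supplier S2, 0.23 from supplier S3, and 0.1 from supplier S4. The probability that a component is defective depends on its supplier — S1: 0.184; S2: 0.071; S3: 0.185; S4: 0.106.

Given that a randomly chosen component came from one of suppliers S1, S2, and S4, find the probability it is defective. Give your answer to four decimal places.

Let S = {S1, S2, S4}.
P(S) = 0.5 + 0.17 + 0.1 = 0.77.
P(D ∩ S) = 0.184·0.5 + 0.071·0.17 + 0.106·0.1 = 0.092 + 0.01207 + 0.0106 = 0.11467.
P(D | S) = 0.11467 / 0.77 = 0.148922…

P(D|S) ≈ 0.1489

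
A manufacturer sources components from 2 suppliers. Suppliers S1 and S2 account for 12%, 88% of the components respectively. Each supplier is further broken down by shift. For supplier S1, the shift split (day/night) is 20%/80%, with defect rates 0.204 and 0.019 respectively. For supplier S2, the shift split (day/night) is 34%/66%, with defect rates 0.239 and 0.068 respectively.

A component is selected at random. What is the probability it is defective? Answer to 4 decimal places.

P(D|S1) = 0.2·0.204 + 0.8·0.019 = 0.0408 + 0.0152 = 0.056
P(D|S2) = 0.34·0.239 + 0.66·0.068 = 0.08126 + 0.04488 = 0.12614
By total probability over the outer partition,
P(D) = 0.12·0.056 + 0.88·0.12614
      = 0.00672 + 0.1110032 = 0.1177232

P(D) ≈ 0.1177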